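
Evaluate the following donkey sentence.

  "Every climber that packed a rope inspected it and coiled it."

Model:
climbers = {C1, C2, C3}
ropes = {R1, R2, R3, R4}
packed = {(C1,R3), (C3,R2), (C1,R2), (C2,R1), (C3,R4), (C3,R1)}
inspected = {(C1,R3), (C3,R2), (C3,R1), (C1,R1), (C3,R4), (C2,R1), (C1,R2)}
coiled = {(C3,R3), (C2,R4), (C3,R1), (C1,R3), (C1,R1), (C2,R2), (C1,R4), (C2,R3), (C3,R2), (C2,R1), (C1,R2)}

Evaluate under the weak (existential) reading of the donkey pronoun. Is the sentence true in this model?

True

"it" takes "a rope" as antecedent — a donkey pronoun bound across the clause boundary.
Weak reading: every climber c with some packed-rope has at least one packed-rope r such that inspected(c,r) ∧ coiled(c,r).
Per climber: C1:✓  C2:✓  C3:✓
Every climber in the restrictor has a witness.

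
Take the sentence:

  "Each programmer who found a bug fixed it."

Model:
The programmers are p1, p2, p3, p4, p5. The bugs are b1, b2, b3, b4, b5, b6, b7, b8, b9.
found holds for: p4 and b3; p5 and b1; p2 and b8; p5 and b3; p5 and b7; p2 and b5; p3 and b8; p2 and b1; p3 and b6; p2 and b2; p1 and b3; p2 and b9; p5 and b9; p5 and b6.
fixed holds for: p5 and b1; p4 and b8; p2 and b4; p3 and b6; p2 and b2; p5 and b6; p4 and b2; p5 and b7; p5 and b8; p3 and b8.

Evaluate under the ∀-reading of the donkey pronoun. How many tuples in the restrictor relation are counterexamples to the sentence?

8

"it" takes "a bug" as antecedent — a donkey pronoun bound across the clause boundary.
Strong reading: for every (p,b) with found(p,b), fixed(p,b).
Restrictor pairs: (p1,b3) ✗  (p2,b1) ✗  (p2,b2) ✓  (p2,b5) ✗  (p2,b8) ✗  (p2,b9) ✗  (p3,b6) ✓  (p3,b8) ✓  (p4,b3) ✗  (p5,b1) ✓  (p5,b3) ✗  (p5,b6) ✓  (p5,b7) ✓  (p5,b9) ✗
Counterexamples (restrictor pairs failing the scope): 8.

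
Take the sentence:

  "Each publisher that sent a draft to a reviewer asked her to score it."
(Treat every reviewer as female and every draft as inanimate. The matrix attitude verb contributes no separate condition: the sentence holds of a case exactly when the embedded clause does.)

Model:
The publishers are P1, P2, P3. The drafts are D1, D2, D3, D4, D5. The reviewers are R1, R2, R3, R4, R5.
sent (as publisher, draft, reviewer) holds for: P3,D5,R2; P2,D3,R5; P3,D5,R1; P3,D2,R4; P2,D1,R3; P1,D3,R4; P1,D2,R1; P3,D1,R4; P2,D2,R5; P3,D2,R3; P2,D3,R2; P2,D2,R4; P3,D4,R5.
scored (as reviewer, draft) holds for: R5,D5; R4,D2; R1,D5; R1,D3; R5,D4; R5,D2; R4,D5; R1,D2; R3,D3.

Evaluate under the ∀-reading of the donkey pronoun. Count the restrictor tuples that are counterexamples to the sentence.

7

"her" takes "a reviewer" as antecedent and "it" takes "a draft"; both are donkey pronouns co-varying with the restrictor.
Strong reading: for every (p,d,r) with sent(p,d,r), scored(r,d).
Restrictor triples: (P1,D2,R1)→scored(R1,D2) ✓  (P1,D3,R4)→scored(R4,D3) ✗  (P2,D1,R3)→scored(R3,D1) ✗  (P2,D2,R4)→scored(R4,D2) ✓  (P2,D2,R5)→scored(R5,D2) ✓  (P2,D3,R2)→scored(R2,D3) ✗  (P2,D3,R5)→scored(R5,D3) ✗  (P3,D1,R4)→scored(R4,D1) ✗  (P3,D2,R3)→scored(R3,D2) ✗  (P3,D2,R4)→scored(R4,D2) ✓  (P3,D4,R5)→scored(R5,D4) ✓  (P3,D5,R1)→scored(R1,D5) ✓  (P3,D5,R2)→scored(R2,D5) ✗
Counterexamples (restrictor triples failing the scope): 7.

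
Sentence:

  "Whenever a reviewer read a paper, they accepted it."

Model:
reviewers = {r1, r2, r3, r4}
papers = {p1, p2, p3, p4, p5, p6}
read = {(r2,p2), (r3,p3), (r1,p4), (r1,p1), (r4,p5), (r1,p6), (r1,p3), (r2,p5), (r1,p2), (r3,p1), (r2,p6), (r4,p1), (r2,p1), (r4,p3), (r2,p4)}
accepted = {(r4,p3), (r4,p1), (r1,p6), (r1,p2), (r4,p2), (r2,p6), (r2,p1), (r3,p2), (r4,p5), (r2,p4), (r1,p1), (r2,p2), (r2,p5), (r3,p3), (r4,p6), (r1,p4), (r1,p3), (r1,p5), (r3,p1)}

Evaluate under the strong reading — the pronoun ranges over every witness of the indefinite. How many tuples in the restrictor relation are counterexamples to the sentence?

0

"it" takes "a paper" as antecedent — a donkey pronoun bound across the clause boundary.
Strong reading: for every (r,p) with read(r,p), accepted(r,p).
Restrictor pairs: (r1,p1) ✓  (r1,p2) ✓  (r1,p3) ✓  (r1,p4) ✓  (r1,p6) ✓  (r2,p1) ✓  (r2,p2) ✓  (r2,p4) ✓  (r2,p5) ✓  (r2,p6) ✓  (r3,p1) ✓  (r3,p3) ✓  (r4,p1) ✓  (r4,p3) ✓  (r4,p5) ✓
Counterexamples (restrictor pairs failing the scope): 0.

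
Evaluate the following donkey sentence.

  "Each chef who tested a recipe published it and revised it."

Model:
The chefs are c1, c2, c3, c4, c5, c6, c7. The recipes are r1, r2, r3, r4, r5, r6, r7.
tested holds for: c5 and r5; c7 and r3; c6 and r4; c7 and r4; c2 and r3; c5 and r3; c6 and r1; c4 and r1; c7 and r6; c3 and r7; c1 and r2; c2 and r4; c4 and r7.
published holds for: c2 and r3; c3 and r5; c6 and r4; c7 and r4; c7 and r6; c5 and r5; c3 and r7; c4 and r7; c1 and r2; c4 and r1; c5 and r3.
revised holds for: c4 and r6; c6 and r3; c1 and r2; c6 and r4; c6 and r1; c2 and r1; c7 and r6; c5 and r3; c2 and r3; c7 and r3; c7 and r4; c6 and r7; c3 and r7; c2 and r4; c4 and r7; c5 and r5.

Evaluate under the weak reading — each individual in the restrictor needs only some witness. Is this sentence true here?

True

"it" takes "a recipe" as antecedent — a donkey pronoun bound across the clause boundary.
Weak reading: every chef c with some tested-recipe has at least one tested-recipe r such that published(c,r) ∧ revised(c,r).
Per chef: c1:✓  c2:✓  c3:✓  c4:✓  c5:✓  c6:✓  c7:✓
Every chef in the restrictor has a witness.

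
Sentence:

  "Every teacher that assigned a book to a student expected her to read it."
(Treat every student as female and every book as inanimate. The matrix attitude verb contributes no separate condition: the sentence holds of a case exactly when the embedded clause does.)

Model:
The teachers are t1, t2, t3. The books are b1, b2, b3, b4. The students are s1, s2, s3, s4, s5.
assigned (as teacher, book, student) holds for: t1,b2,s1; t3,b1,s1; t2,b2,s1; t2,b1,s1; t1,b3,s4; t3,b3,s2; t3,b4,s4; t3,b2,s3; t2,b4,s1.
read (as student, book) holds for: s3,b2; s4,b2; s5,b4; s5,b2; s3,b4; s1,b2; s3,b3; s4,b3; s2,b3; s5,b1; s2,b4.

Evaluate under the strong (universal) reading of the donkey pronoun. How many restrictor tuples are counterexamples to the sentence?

4

"her" takes "a student" as antecedent and "it" takes "a book"; both are donkey pronouns co-varying with the restrictor.
Strong reading: for every (t,b,s) with assigned(t,b,s), read(s,b).
Restrictor triples: (t1,b2,s1)→read(s1,b2) ✓  (t1,b3,s4)→read(s4,b3) ✓  (t2,b1,s1)→read(s1,b1) ✗  (t2,b2,s1)→read(s1,b2) ✓  (t2,b4,s1)→read(s1,b4) ✗  (t3,b1,s1)→read(s1,b1) ✗  (t3,b2,s3)→read(s3,b2) ✓  (t3,b3,s2)→read(s2,b3) ✓  (t3,b4,s4)→read(s4,b4) ✗
Counterexamples (restrictor triples failing the scope): 4.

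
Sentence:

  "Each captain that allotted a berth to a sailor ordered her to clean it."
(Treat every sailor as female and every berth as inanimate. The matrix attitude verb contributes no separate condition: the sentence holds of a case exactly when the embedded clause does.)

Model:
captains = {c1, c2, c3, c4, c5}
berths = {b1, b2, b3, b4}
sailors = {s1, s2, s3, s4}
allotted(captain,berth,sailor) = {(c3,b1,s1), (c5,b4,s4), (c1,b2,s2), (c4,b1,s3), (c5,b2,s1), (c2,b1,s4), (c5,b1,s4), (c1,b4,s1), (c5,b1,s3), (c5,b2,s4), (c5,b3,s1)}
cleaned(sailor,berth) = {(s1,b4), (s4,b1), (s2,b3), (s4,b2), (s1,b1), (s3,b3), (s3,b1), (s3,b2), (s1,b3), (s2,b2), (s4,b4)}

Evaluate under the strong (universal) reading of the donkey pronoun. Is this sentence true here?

False

"her" takes "a sailor" as antecedent and "it" takes "a berth"; both are donkey pronouns co-varying with the restrictor.
Strong reading: for every (c,b,s) with allotted(c,b,s), cleaned(s,b).
Restrictor triples: (c1,b2,s2)→cleaned(s2,b2) ✓  (c1,b4,s1)→cleaned(s1,b4) ✓  (c2,b1,s4)→cleaned(s4,b1) ✓  (c3,b1,s1)→cleaned(s1,b1) ✓  (c4,b1,s3)→cleaned(s3,b1) ✓  (c5,b1,s3)→cleaned(s3,b1) ✓  (c5,b1,s4)→cleaned(s4,b1) ✓  (c5,b2,s1)→cleaned(s1,b2) ✗  (c5,b2,s4)→cleaned(s4,b2) ✓  (c5,b3,s1)→cleaned(s1,b3) ✓  (c5,b4,s4)→cleaned(s4,b4) ✓
Counterexample: (c5,b2,s1) — cleaned(s1,b2) does not hold.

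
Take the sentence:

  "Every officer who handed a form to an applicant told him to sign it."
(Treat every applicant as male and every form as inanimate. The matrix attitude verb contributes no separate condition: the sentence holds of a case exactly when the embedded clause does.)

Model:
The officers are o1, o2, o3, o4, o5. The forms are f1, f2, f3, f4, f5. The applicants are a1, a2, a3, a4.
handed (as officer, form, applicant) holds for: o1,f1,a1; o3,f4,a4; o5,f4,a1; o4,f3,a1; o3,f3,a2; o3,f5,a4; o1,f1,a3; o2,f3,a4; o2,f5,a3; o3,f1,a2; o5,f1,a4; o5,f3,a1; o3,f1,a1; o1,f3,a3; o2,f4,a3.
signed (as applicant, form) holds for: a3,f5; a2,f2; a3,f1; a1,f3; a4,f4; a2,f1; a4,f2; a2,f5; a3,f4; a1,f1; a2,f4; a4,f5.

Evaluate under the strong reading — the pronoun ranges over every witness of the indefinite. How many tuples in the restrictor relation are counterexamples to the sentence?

"him" takes "an applicant" as antecedent and "it" takes "a form"; both are donkey pronouns co-varying with the restrictor.
Strong reading: for every (o,f,a) with handed(o,f,a), signed(a,f).
Restrictor triples: (o1,f1,a1)→signed(a1,f1) ✓  (o1,f1,a3)→signed(a3,f1) ✓  (o1,f3,a3)→signed(a3,f3) ✗  (o2,f3,a4)→signed(a4,f3) ✗  (o2,f4,a3)→signed(a3,f4) ✓  (o2,f5,a3)→signed(a3,f5) ✓  (o3,f1,a1)→signed(a1,f1) ✓  (o3,f1,a2)→signed(a2,f1) ✓  (o3,f3,a2)→signed(a2,f3) ✗  (o3,f4,a4)→signed(a4,f4) ✓  (o3,f5,a4)→signed(a4,f5) ✓  (o4,f3,a1)→signed(a1,f3) ✓  (o5,f1,a4)→signed(a4,f1) ✗  (o5,f3,a1)→signed(a1,f3) ✓  (o5,f4,a1)→signed(a1,f4) ✗
Counterexamples (restrictor triples failing the scope): 5.

5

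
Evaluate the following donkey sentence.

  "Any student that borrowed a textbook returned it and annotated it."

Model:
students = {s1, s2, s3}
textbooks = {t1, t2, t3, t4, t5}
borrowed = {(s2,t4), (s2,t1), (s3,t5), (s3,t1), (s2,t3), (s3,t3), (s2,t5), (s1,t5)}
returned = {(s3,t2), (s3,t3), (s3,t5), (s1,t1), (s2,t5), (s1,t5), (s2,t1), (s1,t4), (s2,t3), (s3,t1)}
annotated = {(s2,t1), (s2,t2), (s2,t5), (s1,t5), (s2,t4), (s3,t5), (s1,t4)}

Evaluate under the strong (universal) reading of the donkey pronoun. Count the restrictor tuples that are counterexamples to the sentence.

"it" takes "a textbook" as antecedent — a donkey pronoun bound across the clause boundary.
Strong reading: for every (s,t) with borrowed(s,t), returned(s,t) ∧ annotated(s,t).
Restrictor pairs: (s1,t5) ✓  (s2,t1) ✓  (s2,t3) ✗  (s2,t4) ✗  (s2,t5) ✓  (s3,t1) ✗  (s3,t3) ✗  (s3,t5) ✓
Counterexamples (restrictor pairs failing the scope): 4.

4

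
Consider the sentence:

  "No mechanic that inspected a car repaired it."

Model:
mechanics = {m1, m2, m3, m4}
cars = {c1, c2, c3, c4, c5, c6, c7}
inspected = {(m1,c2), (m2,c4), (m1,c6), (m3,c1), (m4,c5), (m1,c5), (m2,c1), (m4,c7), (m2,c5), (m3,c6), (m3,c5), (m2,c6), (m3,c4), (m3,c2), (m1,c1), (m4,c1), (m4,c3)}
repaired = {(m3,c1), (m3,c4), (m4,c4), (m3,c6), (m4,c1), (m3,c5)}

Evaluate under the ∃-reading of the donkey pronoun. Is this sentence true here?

"it" takes "a car" as antecedent — a donkey pronoun bound across the clause boundary.
Truth condition: for no (m,c) with inspected(m,c) does repaired(m,c) hold.
Restrictor pairs — does the scope hold? (m1,c1):fails  (m1,c2):fails  (m1,c5):fails  (m1,c6):fails  (m2,c1):fails  (m2,c4):fails  (m2,c5):fails  (m2,c6):fails  (m3,c1):holds  (m3,c2):fails  (m3,c4):holds  (m3,c5):holds  (m3,c6):holds  (m4,c1):holds  (m4,c3):fails  (m4,c5):fails  (m4,c7):fails
Scope holds for 5 pair(s), so the sentence is false.

False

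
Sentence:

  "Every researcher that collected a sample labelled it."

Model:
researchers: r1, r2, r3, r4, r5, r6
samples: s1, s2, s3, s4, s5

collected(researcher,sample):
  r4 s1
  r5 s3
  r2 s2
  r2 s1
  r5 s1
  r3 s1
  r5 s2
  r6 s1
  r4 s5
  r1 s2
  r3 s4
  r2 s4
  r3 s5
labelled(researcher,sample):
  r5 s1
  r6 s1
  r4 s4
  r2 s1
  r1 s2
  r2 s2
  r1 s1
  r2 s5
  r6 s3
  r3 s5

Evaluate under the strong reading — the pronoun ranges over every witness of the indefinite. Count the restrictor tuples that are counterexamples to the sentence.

"it" takes "a sample" as antecedent — a donkey pronoun bound across the clause boundary.
Strong reading: for every (r,s) with collected(r,s), labelled(r,s).
Restrictor pairs: (r1,s2) ✓  (r2,s1) ✓  (r2,s2) ✓  (r2,s4) ✗  (r3,s1) ✗  (r3,s4) ✗  (r3,s5) ✓  (r4,s1) ✗  (r4,s5) ✗  (r5,s1) ✓  (r5,s2) ✗  (r5,s3) ✗  (r6,s1) ✓
Counterexamples (restrictor pairs failing the scope): 7.

7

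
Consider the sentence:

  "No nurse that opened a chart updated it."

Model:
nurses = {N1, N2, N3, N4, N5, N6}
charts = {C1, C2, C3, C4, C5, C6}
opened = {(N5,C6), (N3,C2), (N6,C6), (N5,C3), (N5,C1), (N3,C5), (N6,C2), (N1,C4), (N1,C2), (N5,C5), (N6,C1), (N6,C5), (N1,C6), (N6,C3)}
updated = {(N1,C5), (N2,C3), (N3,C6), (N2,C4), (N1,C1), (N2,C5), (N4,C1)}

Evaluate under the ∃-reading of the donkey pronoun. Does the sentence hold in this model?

"it" takes "a chart" as antecedent — a donkey pronoun bound across the clause boundary.
Truth condition: for no (n,c) with opened(n,c) does updated(n,c) hold.
Restrictor pairs — does the scope hold? (N1,C2):fails  (N1,C4):fails  (N1,C6):fails  (N3,C2):fails  (N3,C5):fails  (N5,C1):fails  (N5,C3):fails  (N5,C5):fails  (N5,C6):fails  (N6,C1):fails  (N6,C2):fails  (N6,C3):fails  (N6,C5):fails  (N6,C6):fails
Scope holds for no restrictor pair, so the sentence is true.

True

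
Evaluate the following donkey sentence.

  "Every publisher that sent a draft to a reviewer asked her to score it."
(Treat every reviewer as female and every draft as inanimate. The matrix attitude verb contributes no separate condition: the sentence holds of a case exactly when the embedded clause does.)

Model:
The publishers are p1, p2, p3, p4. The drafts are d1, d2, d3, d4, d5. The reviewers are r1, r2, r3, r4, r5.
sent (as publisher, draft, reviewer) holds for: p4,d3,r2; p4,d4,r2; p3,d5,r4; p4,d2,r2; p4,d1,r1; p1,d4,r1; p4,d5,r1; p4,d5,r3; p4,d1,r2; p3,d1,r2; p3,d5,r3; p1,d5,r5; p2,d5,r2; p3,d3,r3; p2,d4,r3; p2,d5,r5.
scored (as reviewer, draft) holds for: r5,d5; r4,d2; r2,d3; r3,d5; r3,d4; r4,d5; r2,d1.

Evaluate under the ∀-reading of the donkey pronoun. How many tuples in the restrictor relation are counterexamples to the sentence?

"her" takes "a reviewer" as antecedent and "it" takes "a draft"; both are donkey pronouns co-varying with the restrictor.
Strong reading: for every (p,d,r) with sent(p,d,r), scored(r,d).
Restrictor triples: (p1,d4,r1)→scored(r1,d4) ✗  (p1,d5,r5)→scored(r5,d5) ✓  (p2,d4,r3)→scored(r3,d4) ✓  (p2,d5,r2)→scored(r2,d5) ✗  (p2,d5,r5)→scored(r5,d5) ✓  (p3,d1,r2)→scored(r2,d1) ✓  (p3,d3,r3)→scored(r3,d3) ✗  (p3,d5,r3)→scored(r3,d5) ✓  (p3,d5,r4)→scored(r4,d5) ✓  (p4,d1,r1)→scored(r1,d1) ✗  (p4,d1,r2)→scored(r2,d1) ✓  (p4,d2,r2)→scored(r2,d2) ✗  (p4,d3,r2)→scored(r2,d3) ✓  (p4,d4,r2)→scored(r2,d4) ✗  (p4,d5,r1)→scored(r1,d5) ✗  (p4,d5,r3)→scored(r3,d5) ✓
Counterexamples (restrictor triples failing the scope): 7.

7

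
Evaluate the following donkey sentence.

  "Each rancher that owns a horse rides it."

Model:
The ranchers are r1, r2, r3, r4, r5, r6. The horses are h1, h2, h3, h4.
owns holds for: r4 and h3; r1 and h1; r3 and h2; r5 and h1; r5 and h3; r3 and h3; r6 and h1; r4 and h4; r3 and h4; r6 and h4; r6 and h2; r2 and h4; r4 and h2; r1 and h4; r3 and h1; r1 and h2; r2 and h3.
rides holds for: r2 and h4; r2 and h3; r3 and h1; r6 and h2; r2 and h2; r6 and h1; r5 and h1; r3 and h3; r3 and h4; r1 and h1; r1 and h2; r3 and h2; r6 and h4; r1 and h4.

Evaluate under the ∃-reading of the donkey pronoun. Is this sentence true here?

False

"it" takes "a horse" as antecedent — a donkey pronoun bound across the clause boundary.
Weak reading: every rancher r with some owns-horse has at least one owns-horse h such that rides(r,h).
Per rancher: r1:✓  r2:✓  r3:✓  r4:✗  r5:✓  r6:✓
r4 has no witness among its owns-horses.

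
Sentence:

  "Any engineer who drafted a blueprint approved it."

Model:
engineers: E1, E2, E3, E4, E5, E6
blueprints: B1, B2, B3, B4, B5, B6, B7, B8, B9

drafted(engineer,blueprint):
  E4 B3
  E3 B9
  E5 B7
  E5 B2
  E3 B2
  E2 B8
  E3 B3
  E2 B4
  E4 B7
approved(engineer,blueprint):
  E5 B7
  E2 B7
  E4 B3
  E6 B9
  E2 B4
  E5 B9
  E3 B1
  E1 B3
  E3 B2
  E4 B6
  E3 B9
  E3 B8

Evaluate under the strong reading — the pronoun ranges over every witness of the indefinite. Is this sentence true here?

"it" takes "a blueprint" as antecedent — a donkey pronoun bound across the clause boundary.
Strong reading: for every (e,b) with drafted(e,b), approved(e,b).
Restrictor pairs: (E2,B4) ✓  (E2,B8) ✗  (E3,B2) ✓  (E3,B3) ✗  (E3,B9) ✓  (E4,B3) ✓  (E4,B7) ✗  (E5,B2) ✗  (E5,B7) ✓
Counterexample: (E2,B8) is in drafted but fails the scope.

False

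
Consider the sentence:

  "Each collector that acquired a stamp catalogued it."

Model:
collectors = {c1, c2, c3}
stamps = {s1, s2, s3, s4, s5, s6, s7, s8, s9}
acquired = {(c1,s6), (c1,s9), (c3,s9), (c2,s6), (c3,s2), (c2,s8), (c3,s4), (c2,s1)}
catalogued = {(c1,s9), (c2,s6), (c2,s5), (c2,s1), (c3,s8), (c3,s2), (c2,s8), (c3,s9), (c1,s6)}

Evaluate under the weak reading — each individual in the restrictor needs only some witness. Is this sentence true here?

True

"it" takes "a stamp" as antecedent — a donkey pronoun bound across the clause boundary.
Weak reading: every collector c with some acquired-stamp has at least one acquired-stamp s such that catalogued(c,s).
Per collector: c1:✓  c2:✓  c3:✓
Every collector in the restrictor has a witness.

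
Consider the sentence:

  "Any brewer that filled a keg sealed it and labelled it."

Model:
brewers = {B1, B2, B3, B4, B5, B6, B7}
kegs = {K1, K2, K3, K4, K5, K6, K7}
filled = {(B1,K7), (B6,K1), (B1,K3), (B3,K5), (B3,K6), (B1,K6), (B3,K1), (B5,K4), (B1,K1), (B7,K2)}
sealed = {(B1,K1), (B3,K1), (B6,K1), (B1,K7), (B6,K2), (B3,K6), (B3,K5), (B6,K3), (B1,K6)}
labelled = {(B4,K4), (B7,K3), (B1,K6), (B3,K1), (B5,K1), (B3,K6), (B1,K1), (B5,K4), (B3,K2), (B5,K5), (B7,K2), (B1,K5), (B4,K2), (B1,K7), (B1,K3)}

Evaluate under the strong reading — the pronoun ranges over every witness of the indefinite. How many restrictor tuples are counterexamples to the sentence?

5

"it" takes "a keg" as antecedent — a donkey pronoun bound across the clause boundary.
Strong reading: for every (b,k) with filled(b,k), sealed(b,k) ∧ labelled(b,k).
Restrictor pairs: (B1,K1) ✓  (B1,K3) ✗  (B1,K6) ✓  (B1,K7) ✓  (B3,K1) ✓  (B3,K5) ✗  (B3,K6) ✓  (B5,K4) ✗  (B6,K1) ✗  (B7,K2) ✗
Counterexamples (restrictor pairs failing the scope): 5.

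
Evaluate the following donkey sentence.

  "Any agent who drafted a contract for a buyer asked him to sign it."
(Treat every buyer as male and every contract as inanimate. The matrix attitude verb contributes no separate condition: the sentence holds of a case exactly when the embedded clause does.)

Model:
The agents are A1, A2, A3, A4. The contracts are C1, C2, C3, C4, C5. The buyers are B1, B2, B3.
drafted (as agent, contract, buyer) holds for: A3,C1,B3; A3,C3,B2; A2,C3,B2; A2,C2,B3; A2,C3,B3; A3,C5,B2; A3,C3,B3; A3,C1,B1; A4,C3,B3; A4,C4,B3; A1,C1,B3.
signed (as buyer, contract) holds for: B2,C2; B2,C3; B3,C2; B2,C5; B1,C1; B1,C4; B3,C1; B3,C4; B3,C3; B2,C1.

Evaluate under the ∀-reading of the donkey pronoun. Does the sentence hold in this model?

"him" takes "a buyer" as antecedent and "it" takes "a contract"; both are donkey pronouns co-varying with the restrictor.
Strong reading: for every (a,c,b) with drafted(a,c,b), signed(b,c).
Restrictor triples: (A1,C1,B3)→signed(B3,C1) ✓  (A2,C2,B3)→signed(B3,C2) ✓  (A2,C3,B2)→signed(B2,C3) ✓  (A2,C3,B3)→signed(B3,C3) ✓  (A3,C1,B1)→signed(B1,C1) ✓  (A3,C1,B3)→signed(B3,C1) ✓  (A3,C3,B2)→signed(B2,C3) ✓  (A3,C3,B3)→signed(B3,C3) ✓  (A3,C5,B2)→signed(B2,C5) ✓  (A4,C3,B3)→signed(B3,C3) ✓  (A4,C4,B3)→signed(B3,C4) ✓
Every restrictor triple satisfies the scope.

True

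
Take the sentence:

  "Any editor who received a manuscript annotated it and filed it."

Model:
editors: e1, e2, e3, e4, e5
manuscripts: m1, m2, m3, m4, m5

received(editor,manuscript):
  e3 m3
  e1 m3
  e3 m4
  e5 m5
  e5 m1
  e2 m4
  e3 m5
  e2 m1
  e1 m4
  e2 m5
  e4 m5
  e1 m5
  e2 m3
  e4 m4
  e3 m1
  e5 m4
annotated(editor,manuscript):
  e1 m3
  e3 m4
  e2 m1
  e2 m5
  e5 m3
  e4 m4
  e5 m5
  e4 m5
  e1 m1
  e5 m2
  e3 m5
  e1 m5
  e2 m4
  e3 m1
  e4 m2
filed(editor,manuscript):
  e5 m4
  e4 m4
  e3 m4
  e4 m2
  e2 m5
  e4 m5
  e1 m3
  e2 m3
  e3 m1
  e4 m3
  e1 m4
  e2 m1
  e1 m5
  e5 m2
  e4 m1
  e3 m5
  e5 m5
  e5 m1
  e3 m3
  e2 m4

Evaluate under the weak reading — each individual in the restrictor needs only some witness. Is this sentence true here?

True

"it" takes "a manuscript" as antecedent — a donkey pronoun bound across the clause boundary.
Weak reading: every editor e with some received-manuscript has at least one received-manuscript m such that annotated(e,m) ∧ filed(e,m).
Per editor: e1:✓  e2:✓  e3:✓  e4:✓  e5:✓
Every editor in the restrictor has a witness.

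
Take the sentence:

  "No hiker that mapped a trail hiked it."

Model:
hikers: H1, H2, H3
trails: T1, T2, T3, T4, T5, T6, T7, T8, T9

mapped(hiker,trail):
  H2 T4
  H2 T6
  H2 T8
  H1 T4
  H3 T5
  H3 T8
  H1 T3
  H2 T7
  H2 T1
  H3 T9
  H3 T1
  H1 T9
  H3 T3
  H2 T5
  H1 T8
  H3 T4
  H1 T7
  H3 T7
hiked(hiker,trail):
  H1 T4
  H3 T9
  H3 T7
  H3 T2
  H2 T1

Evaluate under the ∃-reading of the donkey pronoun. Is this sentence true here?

"it" takes "a trail" as antecedent — a donkey pronoun bound across the clause boundary.
Truth condition: for no (h,t) with mapped(h,t) does hiked(h,t) hold.
Restrictor pairs — does the scope hold? (H1,T3):fails  (H1,T4):holds  (H1,T7):fails  (H1,T8):fails  (H1,T9):fails  (H2,T1):holds  (H2,T4):fails  (H2,T5):fails  (H2,T6):fails  (H2,T7):fails  (H2,T8):fails  (H3,T1):fails  (H3,T3):fails  (H3,T4):fails  (H3,T5):fails  (H3,T7):holds  (H3,T8):fails  (H3,T9):holds
Scope holds for 4 pair(s), so the sentence is false.

False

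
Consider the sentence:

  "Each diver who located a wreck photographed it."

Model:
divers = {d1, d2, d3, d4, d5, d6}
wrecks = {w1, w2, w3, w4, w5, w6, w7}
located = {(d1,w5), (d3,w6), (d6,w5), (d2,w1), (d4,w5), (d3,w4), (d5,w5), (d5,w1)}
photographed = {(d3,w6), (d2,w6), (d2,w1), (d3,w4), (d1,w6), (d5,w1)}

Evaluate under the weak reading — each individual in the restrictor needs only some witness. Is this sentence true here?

False

"it" takes "a wreck" as antecedent — a donkey pronoun bound across the clause boundary.
Weak reading: every diver d with some located-wreck has at least one located-wreck w such that photographed(d,w).
Per diver: d1:✗  d2:✓  d3:✓  d4:✗  d5:✓  d6:✗
d1 has no witness among its located-wrecks.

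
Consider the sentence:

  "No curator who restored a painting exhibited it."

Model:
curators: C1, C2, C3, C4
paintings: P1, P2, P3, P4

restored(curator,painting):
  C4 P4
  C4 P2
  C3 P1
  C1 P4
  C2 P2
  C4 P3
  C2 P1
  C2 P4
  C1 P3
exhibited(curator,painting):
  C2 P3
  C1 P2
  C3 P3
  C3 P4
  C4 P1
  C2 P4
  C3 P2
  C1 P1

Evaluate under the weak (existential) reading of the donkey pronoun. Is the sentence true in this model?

"it" takes "a painting" as antecedent — a donkey pronoun bound across the clause boundary.
Truth condition: for no (c,p) with restored(c,p) does exhibited(c,p) hold.
Restrictor pairs — does the scope hold? (C1,P3):fails  (C1,P4):fails  (C2,P1):fails  (C2,P2):fails  (C2,P4):holds  (C3,P1):fails  (C4,P2):fails  (C4,P3):fails  (C4,P4):fails
Scope holds for 1 pair(s), so the sentence is false.

False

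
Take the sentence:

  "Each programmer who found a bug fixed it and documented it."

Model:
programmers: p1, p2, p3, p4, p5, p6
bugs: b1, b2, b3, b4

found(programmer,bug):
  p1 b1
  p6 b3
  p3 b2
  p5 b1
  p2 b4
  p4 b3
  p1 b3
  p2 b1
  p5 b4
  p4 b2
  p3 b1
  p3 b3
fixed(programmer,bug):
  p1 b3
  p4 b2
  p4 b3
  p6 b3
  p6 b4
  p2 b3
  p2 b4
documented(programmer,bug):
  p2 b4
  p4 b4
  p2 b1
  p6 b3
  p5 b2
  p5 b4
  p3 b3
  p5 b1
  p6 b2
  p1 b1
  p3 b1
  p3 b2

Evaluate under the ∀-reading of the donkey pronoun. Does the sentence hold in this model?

"it" takes "a bug" as antecedent — a donkey pronoun bound across the clause boundary.
Strong reading: for every (p,b) with found(p,b), fixed(p,b) ∧ documented(p,b).
Restrictor pairs: (p1,b1) ✗  (p1,b3) ✗  (p2,b1) ✗  (p2,b4) ✓  (p3,b1) ✗  (p3,b2) ✗  (p3,b3) ✗  (p4,b2) ✗  (p4,b3) ✗  (p5,b1) ✗  (p5,b4) ✗  (p6,b3) ✓
Counterexample: (p1,b1) is in found but fails the scope.

False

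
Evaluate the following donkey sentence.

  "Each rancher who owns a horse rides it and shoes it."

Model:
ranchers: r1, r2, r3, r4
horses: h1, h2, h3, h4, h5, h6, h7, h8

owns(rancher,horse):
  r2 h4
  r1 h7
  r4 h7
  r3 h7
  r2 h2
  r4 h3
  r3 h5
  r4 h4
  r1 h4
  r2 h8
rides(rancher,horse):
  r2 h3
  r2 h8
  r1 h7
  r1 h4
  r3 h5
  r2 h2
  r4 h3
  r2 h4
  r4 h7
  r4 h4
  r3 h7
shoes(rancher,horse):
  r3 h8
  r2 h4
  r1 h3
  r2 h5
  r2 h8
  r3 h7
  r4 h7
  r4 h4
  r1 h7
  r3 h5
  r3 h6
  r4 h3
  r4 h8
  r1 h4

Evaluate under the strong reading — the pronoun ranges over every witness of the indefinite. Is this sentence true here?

"it" takes "a horse" as antecedent — a donkey pronoun bound across the clause boundary.
Strong reading: for every (r,h) with owns(r,h), rides(r,h) ∧ shoes(r,h).
Restrictor pairs: (r1,h4) ✓  (r1,h7) ✓  (r2,h2) ✗  (r2,h4) ✓  (r2,h8) ✓  (r3,h5) ✓  (r3,h7) ✓  (r4,h3) ✓  (r4,h4) ✓  (r4,h7) ✓
Counterexample: (r2,h2) is in owns but fails the scope.

False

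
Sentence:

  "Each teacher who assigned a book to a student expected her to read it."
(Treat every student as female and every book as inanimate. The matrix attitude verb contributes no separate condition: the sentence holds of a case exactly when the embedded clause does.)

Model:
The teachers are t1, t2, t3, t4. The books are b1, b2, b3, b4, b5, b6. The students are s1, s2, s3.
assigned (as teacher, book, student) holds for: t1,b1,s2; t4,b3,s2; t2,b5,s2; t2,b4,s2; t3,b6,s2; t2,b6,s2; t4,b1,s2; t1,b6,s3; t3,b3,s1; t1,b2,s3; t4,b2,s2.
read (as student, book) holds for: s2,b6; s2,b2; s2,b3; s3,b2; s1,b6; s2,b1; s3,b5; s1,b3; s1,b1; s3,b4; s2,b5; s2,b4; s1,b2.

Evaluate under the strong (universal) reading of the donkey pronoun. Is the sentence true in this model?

"her" takes "a student" as antecedent and "it" takes "a book"; both are donkey pronouns co-varying with the restrictor.
Strong reading: for every (t,b,s) with assigned(t,b,s), read(s,b).
Restrictor triples: (t1,b1,s2)→read(s2,b1) ✓  (t1,b2,s3)→read(s3,b2) ✓  (t1,b6,s3)→read(s3,b6) ✗  (t2,b4,s2)→read(s2,b4) ✓  (t2,b5,s2)→read(s2,b5) ✓  (t2,b6,s2)→read(s2,b6) ✓  (t3,b3,s1)→read(s1,b3) ✓  (t3,b6,s2)→read(s2,b6) ✓  (t4,b1,s2)→read(s2,b1) ✓  (t4,b2,s2)→read(s2,b2) ✓  (t4,b3,s2)→read(s2,b3) ✓
Counterexample: (t1,b6,s3) — read(s3,b6) does not hold.

False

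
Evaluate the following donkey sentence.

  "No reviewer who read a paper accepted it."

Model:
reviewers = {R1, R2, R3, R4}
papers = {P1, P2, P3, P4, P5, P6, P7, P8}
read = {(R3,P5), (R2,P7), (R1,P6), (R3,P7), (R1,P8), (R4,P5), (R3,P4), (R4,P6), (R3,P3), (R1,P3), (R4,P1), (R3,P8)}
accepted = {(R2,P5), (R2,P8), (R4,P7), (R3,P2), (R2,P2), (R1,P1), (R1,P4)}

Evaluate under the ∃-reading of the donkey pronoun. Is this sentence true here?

True

"it" takes "a paper" as antecedent — a donkey pronoun bound across the clause boundary.
Truth condition: for no (r,p) with read(r,p) does accepted(r,p) hold.
Restrictor pairs — does the scope hold? (R1,P3):fails  (R1,P6):fails  (R1,P8):fails  (R2,P7):fails  (R3,P3):fails  (R3,P4):fails  (R3,P5):fails  (R3,P7):fails  (R3,P8):fails  (R4,P1):fails  (R4,P5):fails  (R4,P6):fails
Scope holds for no restrictor pair, so the sentence is true.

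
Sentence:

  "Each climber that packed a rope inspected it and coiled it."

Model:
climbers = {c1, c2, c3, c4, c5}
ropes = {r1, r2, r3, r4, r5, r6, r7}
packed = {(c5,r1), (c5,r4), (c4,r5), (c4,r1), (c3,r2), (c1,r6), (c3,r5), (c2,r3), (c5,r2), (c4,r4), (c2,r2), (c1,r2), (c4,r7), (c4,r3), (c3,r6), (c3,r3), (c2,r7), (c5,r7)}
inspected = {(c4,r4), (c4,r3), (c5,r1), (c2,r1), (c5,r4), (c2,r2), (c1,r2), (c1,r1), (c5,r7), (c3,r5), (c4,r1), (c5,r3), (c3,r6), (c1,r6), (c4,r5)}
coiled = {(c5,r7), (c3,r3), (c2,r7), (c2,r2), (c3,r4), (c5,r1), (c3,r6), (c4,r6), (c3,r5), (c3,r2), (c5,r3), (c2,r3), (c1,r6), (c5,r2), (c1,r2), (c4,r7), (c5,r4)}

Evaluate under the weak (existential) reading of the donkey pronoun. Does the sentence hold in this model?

False

"it" takes "a rope" as antecedent — a donkey pronoun bound across the clause boundary.
Weak reading: every climber c with some packed-rope has at least one packed-rope r such that inspected(c,r) ∧ coiled(c,r).
Per climber: c1:✓  c2:✓  c3:✓  c4:✗  c5:✓
c4 has no witness among its packed-ropes.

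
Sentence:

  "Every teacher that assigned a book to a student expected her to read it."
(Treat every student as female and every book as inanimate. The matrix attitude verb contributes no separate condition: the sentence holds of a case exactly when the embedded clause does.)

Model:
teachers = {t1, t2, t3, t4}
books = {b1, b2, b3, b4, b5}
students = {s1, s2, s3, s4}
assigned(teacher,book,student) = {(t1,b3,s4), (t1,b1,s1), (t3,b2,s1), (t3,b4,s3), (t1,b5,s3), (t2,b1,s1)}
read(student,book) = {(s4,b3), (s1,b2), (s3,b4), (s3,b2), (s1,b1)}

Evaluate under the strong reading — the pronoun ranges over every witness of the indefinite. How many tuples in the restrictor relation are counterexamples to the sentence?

"her" takes "a student" as antecedent and "it" takes "a book"; both are donkey pronouns co-varying with the restrictor.
Strong reading: for every (t,b,s) with assigned(t,b,s), read(s,b).
Restrictor triples: (t1,b1,s1)→read(s1,b1) ✓  (t1,b3,s4)→read(s4,b3) ✓  (t1,b5,s3)→read(s3,b5) ✗  (t2,b1,s1)→read(s1,b1) ✓  (t3,b2,s1)→read(s1,b2) ✓  (t3,b4,s3)→read(s3,b4) ✓
Counterexamples (restrictor triples failing the scope): 1.

1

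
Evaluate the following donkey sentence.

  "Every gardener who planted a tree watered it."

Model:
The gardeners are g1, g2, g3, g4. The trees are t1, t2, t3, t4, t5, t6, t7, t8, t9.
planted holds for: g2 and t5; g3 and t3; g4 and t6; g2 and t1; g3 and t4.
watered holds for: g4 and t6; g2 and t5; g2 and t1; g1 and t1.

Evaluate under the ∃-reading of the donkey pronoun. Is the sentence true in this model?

False

"it" takes "a tree" as antecedent — a donkey pronoun bound across the clause boundary.
Weak reading: every gardener g with some planted-tree has at least one planted-tree t such that watered(g,t).
Per gardener: g2:✓  g3:✗  g4:✓
g3 has no witness among its planted-trees.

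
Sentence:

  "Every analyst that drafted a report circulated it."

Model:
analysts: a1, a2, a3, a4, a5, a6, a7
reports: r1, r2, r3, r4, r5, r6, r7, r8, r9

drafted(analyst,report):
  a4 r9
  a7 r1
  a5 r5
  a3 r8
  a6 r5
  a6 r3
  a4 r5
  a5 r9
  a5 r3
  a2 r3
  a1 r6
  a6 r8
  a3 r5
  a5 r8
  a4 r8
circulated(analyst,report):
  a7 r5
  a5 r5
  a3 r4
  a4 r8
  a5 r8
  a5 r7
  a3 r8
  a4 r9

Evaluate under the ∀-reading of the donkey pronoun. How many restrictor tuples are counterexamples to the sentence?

10

"it" takes "a report" as antecedent — a donkey pronoun bound across the clause boundary.
Strong reading: for every (a,r) with drafted(a,r), circulated(a,r).
Restrictor pairs: (a1,r6) ✗  (a2,r3) ✗  (a3,r5) ✗  (a3,r8) ✓  (a4,r5) ✗  (a4,r8) ✓  (a4,r9) ✓  (a5,r3) ✗  (a5,r5) ✓  (a5,r8) ✓  (a5,r9) ✗  (a6,r3) ✗  (a6,r5) ✗  (a6,r8) ✗  (a7,r1) ✗
Counterexamples (restrictor pairs failing the scope): 10.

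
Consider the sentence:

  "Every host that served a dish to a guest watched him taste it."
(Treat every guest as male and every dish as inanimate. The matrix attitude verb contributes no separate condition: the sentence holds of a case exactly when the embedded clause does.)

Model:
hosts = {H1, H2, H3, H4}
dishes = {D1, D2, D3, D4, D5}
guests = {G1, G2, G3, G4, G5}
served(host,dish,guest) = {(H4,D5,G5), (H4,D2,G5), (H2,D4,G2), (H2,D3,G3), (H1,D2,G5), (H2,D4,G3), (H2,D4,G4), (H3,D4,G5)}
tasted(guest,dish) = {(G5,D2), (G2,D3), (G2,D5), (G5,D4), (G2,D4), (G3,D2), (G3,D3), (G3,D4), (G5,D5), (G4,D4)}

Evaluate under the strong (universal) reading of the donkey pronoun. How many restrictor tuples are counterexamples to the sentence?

0

"him" takes "a guest" as antecedent and "it" takes "a dish"; both are donkey pronouns co-varying with the restrictor.
Strong reading: for every (h,d,g) with served(h,d,g), tasted(g,d).
Restrictor triples: (H1,D2,G5)→tasted(G5,D2) ✓  (H2,D3,G3)→tasted(G3,D3) ✓  (H2,D4,G2)→tasted(G2,D4) ✓  (H2,D4,G3)→tasted(G3,D4) ✓  (H2,D4,G4)→tasted(G4,D4) ✓  (H3,D4,G5)→tasted(G5,D4) ✓  (H4,D2,G5)→tasted(G5,D2) ✓  (H4,D5,G5)→tasted(G5,D5) ✓
Counterexamples (restrictor triples failing the scope): 0.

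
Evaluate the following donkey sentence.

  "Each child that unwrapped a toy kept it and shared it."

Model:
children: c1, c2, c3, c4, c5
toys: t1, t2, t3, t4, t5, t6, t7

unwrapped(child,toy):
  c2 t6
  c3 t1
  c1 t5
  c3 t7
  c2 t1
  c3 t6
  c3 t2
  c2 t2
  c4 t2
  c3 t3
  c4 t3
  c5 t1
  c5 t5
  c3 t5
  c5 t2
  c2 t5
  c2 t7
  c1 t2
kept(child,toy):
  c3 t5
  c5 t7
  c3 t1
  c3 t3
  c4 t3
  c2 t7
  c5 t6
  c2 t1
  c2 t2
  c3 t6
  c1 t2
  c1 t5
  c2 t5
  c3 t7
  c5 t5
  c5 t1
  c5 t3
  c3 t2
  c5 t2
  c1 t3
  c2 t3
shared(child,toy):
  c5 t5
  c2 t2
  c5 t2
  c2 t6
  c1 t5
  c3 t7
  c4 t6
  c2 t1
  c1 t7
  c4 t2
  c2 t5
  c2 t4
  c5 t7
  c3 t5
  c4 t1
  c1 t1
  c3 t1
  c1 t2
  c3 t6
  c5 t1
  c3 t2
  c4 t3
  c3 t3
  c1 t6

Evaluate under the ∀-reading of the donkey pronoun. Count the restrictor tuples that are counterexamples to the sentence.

"it" takes "a toy" as antecedent — a donkey pronoun bound across the clause boundary.
Strong reading: for every (c,t) with unwrapped(c,t), kept(c,t) ∧ shared(c,t).
Restrictor pairs: (c1,t2) ✓  (c1,t5) ✓  (c2,t1) ✓  (c2,t2) ✓  (c2,t5) ✓  (c2,t6) ✗  (c2,t7) ✗  (c3,t1) ✓  (c3,t2) ✓  (c3,t3) ✓  (c3,t5) ✓  (c3,t6) ✓  (c3,t7) ✓  (c4,t2) ✗  (c4,t3) ✓  (c5,t1) ✓  (c5,t2) ✓  (c5,t5) ✓
Counterexamples (restrictor pairs failing the scope): 3.

3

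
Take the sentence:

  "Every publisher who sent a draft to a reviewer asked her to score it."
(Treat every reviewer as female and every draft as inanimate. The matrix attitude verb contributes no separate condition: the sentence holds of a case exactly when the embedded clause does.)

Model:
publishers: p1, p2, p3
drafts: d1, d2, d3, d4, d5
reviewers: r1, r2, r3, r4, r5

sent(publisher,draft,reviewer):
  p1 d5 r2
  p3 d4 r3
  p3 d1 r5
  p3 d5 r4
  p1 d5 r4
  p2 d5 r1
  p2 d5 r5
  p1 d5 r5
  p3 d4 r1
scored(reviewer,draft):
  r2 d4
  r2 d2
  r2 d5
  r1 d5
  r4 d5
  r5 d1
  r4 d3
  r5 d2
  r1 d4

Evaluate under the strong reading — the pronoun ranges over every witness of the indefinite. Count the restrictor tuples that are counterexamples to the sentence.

3

"her" takes "a reviewer" as antecedent and "it" takes "a draft"; both are donkey pronouns co-varying with the restrictor.
Strong reading: for every (p,d,r) with sent(p,d,r), scored(r,d).
Restrictor triples: (p1,d5,r2)→scored(r2,d5) ✓  (p1,d5,r4)→scored(r4,d5) ✓  (p1,d5,r5)→scored(r5,d5) ✗  (p2,d5,r1)→scored(r1,d5) ✓  (p2,d5,r5)→scored(r5,d5) ✗  (p3,d1,r5)→scored(r5,d1) ✓  (p3,d4,r1)→scored(r1,d4) ✓  (p3,d4,r3)→scored(r3,d4) ✗  (p3,d5,r4)→scored(r4,d5) ✓
Counterexamples (restrictor triples failing the scope): 3.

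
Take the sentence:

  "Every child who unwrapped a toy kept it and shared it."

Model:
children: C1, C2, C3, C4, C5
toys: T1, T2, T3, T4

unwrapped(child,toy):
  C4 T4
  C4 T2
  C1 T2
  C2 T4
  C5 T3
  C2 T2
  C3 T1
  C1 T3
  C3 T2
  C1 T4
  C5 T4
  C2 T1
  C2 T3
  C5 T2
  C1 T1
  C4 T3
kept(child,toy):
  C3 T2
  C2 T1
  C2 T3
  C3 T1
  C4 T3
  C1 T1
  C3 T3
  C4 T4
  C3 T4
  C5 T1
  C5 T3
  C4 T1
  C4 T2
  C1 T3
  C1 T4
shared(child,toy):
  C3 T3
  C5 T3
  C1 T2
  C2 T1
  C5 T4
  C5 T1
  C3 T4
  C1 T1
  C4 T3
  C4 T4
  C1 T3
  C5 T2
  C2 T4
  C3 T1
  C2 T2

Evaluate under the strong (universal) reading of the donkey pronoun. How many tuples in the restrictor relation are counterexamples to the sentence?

9

"it" takes "a toy" as antecedent — a donkey pronoun bound across the clause boundary.
Strong reading: for every (c,t) with unwrapped(c,t), kept(c,t) ∧ shared(c,t).
Restrictor pairs: (C1,T1) ✓  (C1,T2) ✗  (C1,T3) ✓  (C1,T4) ✗  (C2,T1) ✓  (C2,T2) ✗  (C2,T3) ✗  (C2,T4) ✗  (C3,T1) ✓  (C3,T2) ✗  (C4,T2) ✗  (C4,T3) ✓  (C4,T4) ✓  (C5,T2) ✗  (C5,T3) ✓  (C5,T4) ✗
Counterexamples (restrictor pairs failing the scope): 9.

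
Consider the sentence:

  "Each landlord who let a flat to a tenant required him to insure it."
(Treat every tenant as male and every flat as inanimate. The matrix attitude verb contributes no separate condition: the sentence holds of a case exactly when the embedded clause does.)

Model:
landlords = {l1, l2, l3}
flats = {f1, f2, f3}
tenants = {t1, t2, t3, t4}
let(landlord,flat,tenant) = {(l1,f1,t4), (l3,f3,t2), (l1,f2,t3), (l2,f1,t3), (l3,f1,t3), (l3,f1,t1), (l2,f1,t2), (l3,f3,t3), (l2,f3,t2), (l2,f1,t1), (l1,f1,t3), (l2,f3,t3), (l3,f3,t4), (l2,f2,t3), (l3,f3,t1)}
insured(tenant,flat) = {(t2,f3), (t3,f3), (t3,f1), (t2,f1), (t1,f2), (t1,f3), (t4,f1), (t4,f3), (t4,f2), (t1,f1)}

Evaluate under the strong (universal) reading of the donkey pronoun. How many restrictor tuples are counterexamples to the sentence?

"him" takes "a tenant" as antecedent and "it" takes "a flat"; both are donkey pronouns co-varying with the restrictor.
Strong reading: for every (l,f,t) with let(l,f,t), insured(t,f).
Restrictor triples: (l1,f1,t3)→insured(t3,f1) ✓  (l1,f1,t4)→insured(t4,f1) ✓  (l1,f2,t3)→insured(t3,f2) ✗  (l2,f1,t1)→insured(t1,f1) ✓  (l2,f1,t2)→insured(t2,f1) ✓  (l2,f1,t3)→insured(t3,f1) ✓  (l2,f2,t3)→insured(t3,f2) ✗  (l2,f3,t2)→insured(t2,f3) ✓  (l2,f3,t3)→insured(t3,f3) ✓  (l3,f1,t1)→insured(t1,f1) ✓  (l3,f1,t3)→insured(t3,f1) ✓  (l3,f3,t1)→insured(t1,f3) ✓  (l3,f3,t2)→insured(t2,f3) ✓  (l3,f3,t3)→insured(t3,f3) ✓  (l3,f3,t4)→insured(t4,f3) ✓
Counterexamples (restrictor triples failing the scope): 2.

2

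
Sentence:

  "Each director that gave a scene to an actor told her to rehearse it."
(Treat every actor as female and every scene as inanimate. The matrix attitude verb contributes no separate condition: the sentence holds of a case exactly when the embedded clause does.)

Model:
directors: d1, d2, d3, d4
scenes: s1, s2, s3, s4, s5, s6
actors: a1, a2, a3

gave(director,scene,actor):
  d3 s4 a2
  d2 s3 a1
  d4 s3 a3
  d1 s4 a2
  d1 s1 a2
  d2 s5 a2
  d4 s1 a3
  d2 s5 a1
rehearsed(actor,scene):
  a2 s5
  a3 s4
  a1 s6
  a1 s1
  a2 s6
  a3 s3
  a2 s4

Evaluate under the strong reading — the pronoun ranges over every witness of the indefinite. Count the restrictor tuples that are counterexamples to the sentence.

"her" takes "an actor" as antecedent and "it" takes "a scene"; both are donkey pronouns co-varying with the restrictor.
Strong reading: for every (d,s,a) with gave(d,s,a), rehearsed(a,s).
Restrictor triples: (d1,s1,a2)→rehearsed(a2,s1) ✗  (d1,s4,a2)→rehearsed(a2,s4) ✓  (d2,s3,a1)→rehearsed(a1,s3) ✗  (d2,s5,a1)→rehearsed(a1,s5) ✗  (d2,s5,a2)→rehearsed(a2,s5) ✓  (d3,s4,a2)→rehearsed(a2,s4) ✓  (d4,s1,a3)→rehearsed(a3,s1) ✗  (d4,s3,a3)→rehearsed(a3,s3) ✓
Counterexamples (restrictor triples failing the scope): 4.

4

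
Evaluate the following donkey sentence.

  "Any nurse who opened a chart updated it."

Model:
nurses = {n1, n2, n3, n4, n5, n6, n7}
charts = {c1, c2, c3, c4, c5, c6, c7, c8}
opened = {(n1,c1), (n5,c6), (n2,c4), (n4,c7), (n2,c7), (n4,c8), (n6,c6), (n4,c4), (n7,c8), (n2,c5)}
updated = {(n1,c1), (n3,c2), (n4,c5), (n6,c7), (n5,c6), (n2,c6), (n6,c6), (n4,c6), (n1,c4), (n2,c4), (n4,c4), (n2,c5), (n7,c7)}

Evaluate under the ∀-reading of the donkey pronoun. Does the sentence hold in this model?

"it" takes "a chart" as antecedent — a donkey pronoun bound across the clause boundary.
Strong reading: for every (n,c) with opened(n,c), updated(n,c).
Restrictor pairs: (n1,c1) ✓  (n2,c4) ✓  (n2,c5) ✓  (n2,c7) ✗  (n4,c4) ✓  (n4,c7) ✗  (n4,c8) ✗  (n5,c6) ✓  (n6,c6) ✓  (n7,c8) ✗
Counterexample: (n2,c7) is in opened but fails the scope.

False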